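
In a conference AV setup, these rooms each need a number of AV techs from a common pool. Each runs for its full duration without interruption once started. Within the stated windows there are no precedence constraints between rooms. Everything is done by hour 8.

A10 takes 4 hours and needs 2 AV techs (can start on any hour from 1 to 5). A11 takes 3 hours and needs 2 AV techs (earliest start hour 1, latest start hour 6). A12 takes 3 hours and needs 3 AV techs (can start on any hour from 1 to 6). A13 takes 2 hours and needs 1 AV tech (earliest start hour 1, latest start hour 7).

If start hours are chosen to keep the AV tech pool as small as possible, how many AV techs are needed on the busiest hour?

4

Early-start (A10@1, A11@1, A12@1, A13@1) gives peak 8: h1:8  h2:8  h3:7  h4:2  h5:0  h6:0  h7:0  h8:0.
Shift A12→5, A13→4.
Schedule A10@1, A11@1, A12@5, A13@4: h1:4  h2:4  h3:4  h4:3  h5:4  h6:3  h7:3  h8:0 — peak 4.
Total AV tech-hours = 25 over 8 hours ⇒ peak ≥ ⌈25/8⌉ = 4, so 4 is optimal.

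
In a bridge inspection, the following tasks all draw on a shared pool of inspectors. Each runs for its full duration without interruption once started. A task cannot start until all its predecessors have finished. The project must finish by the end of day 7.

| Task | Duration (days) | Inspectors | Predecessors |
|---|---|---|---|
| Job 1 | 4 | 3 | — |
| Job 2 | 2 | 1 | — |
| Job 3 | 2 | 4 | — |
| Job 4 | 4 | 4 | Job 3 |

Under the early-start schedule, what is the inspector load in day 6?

4

At early start, day 6 has: Job 4.
Demand: 4 = 4.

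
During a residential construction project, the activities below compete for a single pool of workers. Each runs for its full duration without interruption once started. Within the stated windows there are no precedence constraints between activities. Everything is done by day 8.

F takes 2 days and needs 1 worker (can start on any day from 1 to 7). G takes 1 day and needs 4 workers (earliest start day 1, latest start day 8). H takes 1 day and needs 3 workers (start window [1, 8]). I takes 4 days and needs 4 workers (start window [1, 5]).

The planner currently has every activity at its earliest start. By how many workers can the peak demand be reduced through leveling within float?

8

Early-start peak: d1:12  d2:5  d3:4  d4:4  d5:0  d6:0  d7:0  d8:0 ⇒ 12.
Leveled (F@1, G@3, H@1, I@4): d1:4  d2:1  d3:4  d4:4  d5:4  d6:4  d7:4  d8:0 ⇒ 4.
Reduction 12 − 4 = 8.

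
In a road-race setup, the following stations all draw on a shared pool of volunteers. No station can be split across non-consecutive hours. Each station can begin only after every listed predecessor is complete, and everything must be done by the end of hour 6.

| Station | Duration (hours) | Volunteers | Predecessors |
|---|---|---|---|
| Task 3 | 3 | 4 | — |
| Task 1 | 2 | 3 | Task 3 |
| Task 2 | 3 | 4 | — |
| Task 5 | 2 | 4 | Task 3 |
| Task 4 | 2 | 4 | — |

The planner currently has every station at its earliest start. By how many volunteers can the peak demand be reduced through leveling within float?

1

Early-start peak: h1:12  h2:12  h3:8  h4:7  h5:7  h6:0 ⇒ 12.
Leveled (Task 3@1, Task 1@4, Task 2@1, Task 5@4, Task 4@4): h1:8  h2:8  h3:8  h4:11  h5:11  h6:0 ⇒ 11.
Reduction 12 − 11 = 1.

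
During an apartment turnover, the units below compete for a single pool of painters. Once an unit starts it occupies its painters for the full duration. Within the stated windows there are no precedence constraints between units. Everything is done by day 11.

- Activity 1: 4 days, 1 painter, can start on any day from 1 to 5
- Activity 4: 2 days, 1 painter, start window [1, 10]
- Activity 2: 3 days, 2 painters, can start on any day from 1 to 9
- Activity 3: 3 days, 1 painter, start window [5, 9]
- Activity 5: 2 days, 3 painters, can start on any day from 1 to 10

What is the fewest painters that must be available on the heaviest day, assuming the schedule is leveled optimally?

Early-start (Activity 1@1, Activity 4@1, Activity 2@1, Activity 3@5, Activity 5@1) gives peak 7: d1:7  d2:7  d3:3  d4:1  d5:1  d6:1  d7:1  d8:0  d9:0  d10:0  d11:0.
Shift Activity 2→3, Activity 5→8.
Schedule Activity 1@1, Activity 4@1, Activity 2@3, Activity 3@5, Activity 5@8: d1:2  d2:2  d3:3  d4:3  d5:3  d6:1  d7:1  d8:3  d9:3  d10:0  d11:0 — peak 3.

3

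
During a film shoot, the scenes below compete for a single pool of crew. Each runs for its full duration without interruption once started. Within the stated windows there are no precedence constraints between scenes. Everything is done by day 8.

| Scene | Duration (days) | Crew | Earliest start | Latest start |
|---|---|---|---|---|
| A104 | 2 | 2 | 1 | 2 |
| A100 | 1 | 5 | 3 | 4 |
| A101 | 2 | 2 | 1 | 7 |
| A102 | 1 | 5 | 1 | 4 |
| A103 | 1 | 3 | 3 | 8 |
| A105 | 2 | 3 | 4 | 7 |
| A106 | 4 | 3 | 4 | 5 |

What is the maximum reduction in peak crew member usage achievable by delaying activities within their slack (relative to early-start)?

Early-start peak: d1:9  d2:4  d3:8  d4:6  d5:6  d6:3  d7:3  d8:0 ⇒ 9.
Leveled (A104@1, A100@3, A101@1, A102@4, A103@5, A105@6, A106@5): d1:4  d2:4  d3:5  d4:5  d5:6  d6:6  d7:6  d8:3 ⇒ 6.
Reduction 9 − 6 = 3.

3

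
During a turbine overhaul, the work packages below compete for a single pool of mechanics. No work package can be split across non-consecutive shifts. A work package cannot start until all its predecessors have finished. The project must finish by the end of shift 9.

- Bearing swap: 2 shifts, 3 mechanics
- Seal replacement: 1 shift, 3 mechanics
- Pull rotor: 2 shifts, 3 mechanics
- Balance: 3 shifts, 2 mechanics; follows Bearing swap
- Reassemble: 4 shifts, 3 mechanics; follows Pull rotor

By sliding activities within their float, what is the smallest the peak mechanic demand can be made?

Early-start (Bearing swap@1, Seal replacement@1, Pull rotor@1, Balance@3, Reassemble@3) gives peak 9: s1:9  s2:6  s3:5  s4:5  s5:5  s6:3  s7:0  s8:0  s9:0.
Shift Seal replacement→3, Pull rotor→4, Reassemble→6.
Schedule Bearing swap@1, Seal replacement@3, Pull rotor@4, Balance@3, Reassemble@6: s1:3  s2:3  s3:5  s4:5  s5:5  s6:3  s7:3  s8:3  s9:3 — peak 5.

5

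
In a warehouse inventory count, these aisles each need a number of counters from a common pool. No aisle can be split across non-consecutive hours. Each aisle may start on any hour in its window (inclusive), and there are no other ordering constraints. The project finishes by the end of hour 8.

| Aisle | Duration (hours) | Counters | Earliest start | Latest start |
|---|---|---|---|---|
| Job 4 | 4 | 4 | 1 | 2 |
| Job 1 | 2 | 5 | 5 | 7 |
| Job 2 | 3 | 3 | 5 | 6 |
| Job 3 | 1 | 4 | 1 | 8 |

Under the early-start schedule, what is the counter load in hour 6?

8

At early start, hour 6 has: Job 1, Job 2.
Demand: 5 + 3 = 8.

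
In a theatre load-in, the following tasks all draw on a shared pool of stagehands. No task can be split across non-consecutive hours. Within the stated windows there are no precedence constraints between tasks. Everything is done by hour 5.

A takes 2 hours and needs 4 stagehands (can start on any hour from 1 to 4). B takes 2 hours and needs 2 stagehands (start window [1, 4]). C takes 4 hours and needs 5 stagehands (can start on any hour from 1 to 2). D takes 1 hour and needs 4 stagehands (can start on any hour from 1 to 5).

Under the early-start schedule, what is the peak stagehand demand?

Early-start schedule: A@1, B@1, C@1, D@1.
Load per hour: hour 1: 15, hour 2: 11, hour 3: 5, hour 4: 5, hour 5: 0.
Peak is 15.

15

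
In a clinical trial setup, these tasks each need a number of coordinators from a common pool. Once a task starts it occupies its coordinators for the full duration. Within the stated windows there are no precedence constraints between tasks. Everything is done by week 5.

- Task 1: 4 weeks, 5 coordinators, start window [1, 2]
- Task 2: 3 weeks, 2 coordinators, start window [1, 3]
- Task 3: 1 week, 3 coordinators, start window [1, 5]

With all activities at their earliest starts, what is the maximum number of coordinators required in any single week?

Early-start schedule: Task 1@1, Task 2@1, Task 3@1.
Load per week: week 1: 10, week 2: 7, week 3: 7, week 4: 5, week 5: 0.
Peak is 10.

10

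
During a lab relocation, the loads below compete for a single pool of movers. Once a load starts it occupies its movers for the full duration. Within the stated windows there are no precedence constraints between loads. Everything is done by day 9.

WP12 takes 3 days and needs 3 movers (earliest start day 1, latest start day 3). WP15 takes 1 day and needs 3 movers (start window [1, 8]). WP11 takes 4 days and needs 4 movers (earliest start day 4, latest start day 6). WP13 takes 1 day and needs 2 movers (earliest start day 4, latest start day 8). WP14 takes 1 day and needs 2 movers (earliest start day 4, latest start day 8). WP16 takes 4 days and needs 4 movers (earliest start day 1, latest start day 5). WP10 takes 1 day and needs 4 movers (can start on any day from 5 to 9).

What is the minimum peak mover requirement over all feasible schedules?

7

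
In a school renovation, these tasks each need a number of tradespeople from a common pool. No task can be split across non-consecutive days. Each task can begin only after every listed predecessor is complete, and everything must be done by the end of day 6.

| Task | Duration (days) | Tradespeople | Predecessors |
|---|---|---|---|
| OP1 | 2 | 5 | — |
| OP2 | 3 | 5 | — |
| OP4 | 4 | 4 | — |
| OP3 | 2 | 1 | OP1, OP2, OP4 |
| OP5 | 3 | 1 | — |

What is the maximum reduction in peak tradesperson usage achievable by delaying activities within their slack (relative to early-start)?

Early-start peak: d1:15  d2:15  d3:10  d4:4  d5:1  d6:1 ⇒ 15.
Leveled (OP1@1, OP2@1, OP4@1, OP3@5, OP5@3): d1:14  d2:14  d3:10  d4:5  d5:2  d6:1 ⇒ 14.
Reduction 15 − 14 = 1.

1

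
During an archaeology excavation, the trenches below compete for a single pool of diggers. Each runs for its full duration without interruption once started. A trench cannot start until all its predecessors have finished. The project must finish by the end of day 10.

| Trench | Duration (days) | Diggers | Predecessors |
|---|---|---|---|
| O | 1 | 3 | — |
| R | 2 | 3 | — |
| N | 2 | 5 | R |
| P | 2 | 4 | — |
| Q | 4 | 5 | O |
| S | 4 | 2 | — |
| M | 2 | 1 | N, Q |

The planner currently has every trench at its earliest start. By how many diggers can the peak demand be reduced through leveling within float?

Early-start peak: d1:12  d2:14  d3:12  d4:12  d5:5  d6:1  d7:1  d8:0  d9:0  d10:0 ⇒ 14.
Leveled (O@1, R@1, N@3, P@9, Q@5, S@2, M@9): d1:6  d2:5  d3:7  d4:7  d5:7  d6:5  d7:5  d8:5  d9:5  d10:5 ⇒ 7.
Reduction 14 − 7 = 7.

7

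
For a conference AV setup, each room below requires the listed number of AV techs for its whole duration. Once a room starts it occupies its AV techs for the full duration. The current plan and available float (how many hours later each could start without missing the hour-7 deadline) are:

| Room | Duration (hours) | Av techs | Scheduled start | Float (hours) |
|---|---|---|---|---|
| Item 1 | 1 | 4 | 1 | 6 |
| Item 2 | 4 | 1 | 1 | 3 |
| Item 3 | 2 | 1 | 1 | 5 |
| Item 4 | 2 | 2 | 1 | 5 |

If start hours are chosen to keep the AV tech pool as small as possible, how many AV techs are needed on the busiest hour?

4

Early-start (Item 1@1, Item 2@1, Item 3@1, Item 4@1) gives peak 8: h1:8  h2:4  h3:1  h4:1  h5:0  h6:0  h7:0.
Shift Item 2→2, Item 3→2, Item 4→2.
Schedule Item 1@1, Item 2@2, Item 3@2, Item 4@2: h1:4  h2:4  h3:4  h4:1  h5:1  h6:0  h7:0 — peak 4.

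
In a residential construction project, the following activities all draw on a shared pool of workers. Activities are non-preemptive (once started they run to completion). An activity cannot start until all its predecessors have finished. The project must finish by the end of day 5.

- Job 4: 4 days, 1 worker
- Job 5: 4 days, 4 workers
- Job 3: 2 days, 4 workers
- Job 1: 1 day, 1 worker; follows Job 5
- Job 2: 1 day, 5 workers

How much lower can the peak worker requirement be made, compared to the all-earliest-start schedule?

5

Early-start peak: d1:14  d2:9  d3:5  d4:5  d5:1 ⇒ 14.
Leveled (Job 4@1, Job 5@1, Job 3@1, Job 1@5, Job 2@5): d1:9  d2:9  d3:5  d4:5  d5:6 ⇒ 9.
Reduction 14 − 9 = 5.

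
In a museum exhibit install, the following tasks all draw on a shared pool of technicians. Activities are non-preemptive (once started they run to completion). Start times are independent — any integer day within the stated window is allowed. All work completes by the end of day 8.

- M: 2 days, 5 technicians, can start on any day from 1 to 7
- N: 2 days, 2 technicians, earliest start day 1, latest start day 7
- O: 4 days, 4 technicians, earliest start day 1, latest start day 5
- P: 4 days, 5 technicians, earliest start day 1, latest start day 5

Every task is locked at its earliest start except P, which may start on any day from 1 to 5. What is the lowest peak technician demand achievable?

P@1: d1:16  d2:16  d3:9  d4:9  d5:0  d6:0  d7:0  d8:0 → peak 16
P@2: d1:11  d2:16  d3:9  d4:9  d5:5  d6:0  d7:0  d8:0 → peak 16
P@3: d1:11  d2:11  d3:9  d4:9  d5:5  d6:5  d7:0  d8:0 → peak 11
P@4: d1:11  d2:11  d3:4  d4:9  d5:5  d6:5  d7:5  d8:0 → peak 11
P@5: d1:11  d2:11  d3:4  d4:4  d5:5  d6:5  d7:5  d8:5 → peak 11
Best is P@3, peak 11.

11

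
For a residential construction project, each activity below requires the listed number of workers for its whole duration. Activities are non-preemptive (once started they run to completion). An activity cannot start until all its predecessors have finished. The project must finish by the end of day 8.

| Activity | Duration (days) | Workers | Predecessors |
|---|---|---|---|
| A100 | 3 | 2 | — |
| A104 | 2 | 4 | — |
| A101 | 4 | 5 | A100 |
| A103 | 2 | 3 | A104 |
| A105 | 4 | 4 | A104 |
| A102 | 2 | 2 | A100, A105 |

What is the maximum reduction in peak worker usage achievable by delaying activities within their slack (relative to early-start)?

3

Early-start peak: d1:6  d2:6  d3:9  d4:12  d5:9  d6:9  d7:7  d8:2 ⇒ 12.
Leveled (A100@1, A104@1, A101@5, A103@3, A105@3, A102@7): d1:6  d2:6  d3:9  d4:7  d5:9  d6:9  d7:7  d8:7 ⇒ 9.
Reduction 12 − 9 = 3.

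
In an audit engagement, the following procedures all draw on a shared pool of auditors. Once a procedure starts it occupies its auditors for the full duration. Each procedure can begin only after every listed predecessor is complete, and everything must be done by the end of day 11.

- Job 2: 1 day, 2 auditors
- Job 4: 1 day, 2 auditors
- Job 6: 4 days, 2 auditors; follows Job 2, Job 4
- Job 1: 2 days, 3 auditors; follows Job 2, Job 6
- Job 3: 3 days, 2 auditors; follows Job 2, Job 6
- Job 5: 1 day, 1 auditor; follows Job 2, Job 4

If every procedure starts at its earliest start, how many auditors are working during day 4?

2

At early start, day 4 has: Job 6.
Demand: 2 = 2.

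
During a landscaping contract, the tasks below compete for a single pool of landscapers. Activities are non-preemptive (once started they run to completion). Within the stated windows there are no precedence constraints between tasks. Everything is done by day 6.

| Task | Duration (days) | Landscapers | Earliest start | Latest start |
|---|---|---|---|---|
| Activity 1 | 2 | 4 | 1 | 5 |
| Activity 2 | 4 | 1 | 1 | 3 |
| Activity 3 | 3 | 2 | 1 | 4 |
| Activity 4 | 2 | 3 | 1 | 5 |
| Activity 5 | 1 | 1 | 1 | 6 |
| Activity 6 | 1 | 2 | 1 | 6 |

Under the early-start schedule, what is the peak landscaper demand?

Early-start schedule: Activity 1@1, Activity 2@1, Activity 3@1, Activity 4@1, Activity 5@1, Activity 6@1.
Load per day: day 1: 13, day 2: 10, day 3: 3, day 4: 1, day 5: 0, day 6: 0.
Peak is 13.

13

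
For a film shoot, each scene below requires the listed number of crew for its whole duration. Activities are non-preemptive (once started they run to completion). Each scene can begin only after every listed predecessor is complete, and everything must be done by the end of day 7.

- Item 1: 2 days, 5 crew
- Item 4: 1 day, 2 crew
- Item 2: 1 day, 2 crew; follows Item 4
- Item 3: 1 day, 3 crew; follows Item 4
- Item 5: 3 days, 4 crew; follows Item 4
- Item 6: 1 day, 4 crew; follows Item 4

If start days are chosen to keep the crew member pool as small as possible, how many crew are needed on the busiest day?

7

Early-start (Item 1@1, Item 4@1, Item 2@2, Item 3@2, Item 5@2, Item 6@2) gives peak 18: d1:7  d2:18  d3:4  d4:4  d5:0  d6:0  d7:0.
Shift Item 3→3, Item 5→3, Item 6→6.
Schedule Item 1@1, Item 4@1, Item 2@2, Item 3@3, Item 5@3, Item 6@6: d1:7  d2:7  d3:7  d4:4  d5:4  d6:4  d7:0 — peak 7.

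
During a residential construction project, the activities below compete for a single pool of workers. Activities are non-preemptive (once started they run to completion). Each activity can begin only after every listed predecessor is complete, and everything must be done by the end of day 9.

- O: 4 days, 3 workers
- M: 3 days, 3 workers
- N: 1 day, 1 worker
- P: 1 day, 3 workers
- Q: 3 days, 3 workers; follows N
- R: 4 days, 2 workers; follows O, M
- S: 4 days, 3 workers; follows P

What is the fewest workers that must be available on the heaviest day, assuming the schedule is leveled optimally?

Early-start (O@1, M@1, N@1, P@1, Q@2, R@5, S@2) gives peak 12: d1:10  d2:12  d3:12  d4:9  d5:5  d6:2  d7:2  d8:2  d9:0.
Shift P→4, Q→5, S→5.
Schedule O@1, M@1, N@1, P@4, Q@5, R@5, S@5: d1:7  d2:6  d3:6  d4:6  d5:8  d6:8  d7:8  d8:5  d9:0 — peak 8.

8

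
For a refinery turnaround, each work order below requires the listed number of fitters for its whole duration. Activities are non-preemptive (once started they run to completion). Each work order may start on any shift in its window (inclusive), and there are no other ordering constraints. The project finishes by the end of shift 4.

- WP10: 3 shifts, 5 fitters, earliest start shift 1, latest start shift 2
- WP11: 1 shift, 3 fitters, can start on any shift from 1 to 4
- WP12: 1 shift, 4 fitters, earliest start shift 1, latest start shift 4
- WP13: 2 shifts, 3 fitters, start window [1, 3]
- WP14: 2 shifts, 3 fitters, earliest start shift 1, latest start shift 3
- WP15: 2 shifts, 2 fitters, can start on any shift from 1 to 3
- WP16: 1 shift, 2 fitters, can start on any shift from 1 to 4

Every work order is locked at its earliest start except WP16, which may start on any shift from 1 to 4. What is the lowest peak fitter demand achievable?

20

WP16@1: s1:22  s2:13  s3:5  s4:0 → peak 22
WP16@2: s1:20  s2:15  s3:5  s4:0 → peak 20
WP16@3: s1:20  s2:13  s3:7  s4:0 → peak 20
WP16@4: s1:20  s2:13  s3:5  s4:2 → peak 20
Best is WP16@2, peak 20.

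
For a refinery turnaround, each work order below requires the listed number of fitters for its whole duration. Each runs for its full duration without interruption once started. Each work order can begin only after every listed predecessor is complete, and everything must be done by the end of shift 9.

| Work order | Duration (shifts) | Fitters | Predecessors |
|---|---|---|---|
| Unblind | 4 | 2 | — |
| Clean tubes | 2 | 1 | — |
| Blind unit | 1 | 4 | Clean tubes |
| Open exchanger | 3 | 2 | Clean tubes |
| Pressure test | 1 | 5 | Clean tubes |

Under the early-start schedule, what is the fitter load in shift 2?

3

At early start, shift 2 has: Unblind, Clean tubes.
Demand: 2 + 1 = 3.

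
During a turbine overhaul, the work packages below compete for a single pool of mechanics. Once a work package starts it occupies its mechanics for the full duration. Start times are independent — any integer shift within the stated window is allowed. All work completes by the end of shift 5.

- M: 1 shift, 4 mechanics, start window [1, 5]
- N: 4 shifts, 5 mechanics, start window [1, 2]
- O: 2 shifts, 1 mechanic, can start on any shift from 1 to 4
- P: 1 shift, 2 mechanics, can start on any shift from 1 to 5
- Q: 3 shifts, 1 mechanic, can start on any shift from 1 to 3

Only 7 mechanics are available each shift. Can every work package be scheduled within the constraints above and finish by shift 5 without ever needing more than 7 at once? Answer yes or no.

Schedule M@1, N@2, O@1, P@1, Q@2: s1:7  s2:7  s3:6  s4:6  s5:5 — peak 7 ≤ 7.

yes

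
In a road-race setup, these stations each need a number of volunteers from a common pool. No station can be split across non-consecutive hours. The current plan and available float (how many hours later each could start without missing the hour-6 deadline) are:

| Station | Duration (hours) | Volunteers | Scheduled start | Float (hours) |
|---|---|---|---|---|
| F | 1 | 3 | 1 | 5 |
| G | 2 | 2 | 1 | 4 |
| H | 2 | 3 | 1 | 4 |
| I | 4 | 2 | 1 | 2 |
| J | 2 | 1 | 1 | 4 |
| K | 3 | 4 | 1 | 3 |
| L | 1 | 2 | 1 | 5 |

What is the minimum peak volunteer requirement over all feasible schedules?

7

Early-start (F@1, G@1, H@1, I@1, J@1, K@1, L@1) gives peak 17: h1:17  h2:12  h3:6  h4:2  h5:0  h6:0.
Shift H→2, J→3, K→4, L→5.
Schedule F@1, G@1, H@2, I@1, J@3, K@4, L@5: h1:7  h2:7  h3:6  h4:7  h5:6  h6:4 — peak 7.
Total volunteer-hours = 37 over 6 hours ⇒ peak ≥ ⌈37/6⌉ = 7, so 7 is optimal.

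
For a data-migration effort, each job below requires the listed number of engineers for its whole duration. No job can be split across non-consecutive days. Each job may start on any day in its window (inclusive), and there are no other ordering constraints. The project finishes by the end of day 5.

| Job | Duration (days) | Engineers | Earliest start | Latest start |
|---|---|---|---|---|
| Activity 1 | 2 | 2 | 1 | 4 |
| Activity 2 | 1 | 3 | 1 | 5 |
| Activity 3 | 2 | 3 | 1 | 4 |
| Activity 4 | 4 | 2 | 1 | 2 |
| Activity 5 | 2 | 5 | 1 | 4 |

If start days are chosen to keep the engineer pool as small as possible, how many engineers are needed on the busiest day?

7

Early-start (Activity 1@1, Activity 2@1, Activity 3@1, Activity 4@1, Activity 5@1) gives peak 15: d1:15  d2:12  d3:2  d4:2  d5:0.
Shift Activity 3→2, Activity 5→4.
Schedule Activity 1@1, Activity 2@1, Activity 3@2, Activity 4@1, Activity 5@4: d1:7  d2:7  d3:5  d4:7  d5:5 — peak 7.
Total engineer-days = 31 over 5 days ⇒ peak ≥ ⌈31/5⌉ = 7, so 7 is optimal.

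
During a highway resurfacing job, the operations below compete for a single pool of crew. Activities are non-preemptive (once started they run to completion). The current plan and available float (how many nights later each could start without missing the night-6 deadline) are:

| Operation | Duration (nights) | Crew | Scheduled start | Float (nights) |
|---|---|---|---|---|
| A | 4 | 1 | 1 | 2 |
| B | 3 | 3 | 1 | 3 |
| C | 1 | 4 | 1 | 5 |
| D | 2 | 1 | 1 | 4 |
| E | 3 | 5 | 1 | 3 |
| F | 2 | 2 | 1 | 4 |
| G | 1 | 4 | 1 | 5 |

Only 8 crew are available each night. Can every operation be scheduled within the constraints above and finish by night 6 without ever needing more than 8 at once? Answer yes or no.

Schedule A@1, B@1, C@1, D@3, E@4, F@5, G@2: n1:8  n2:8  n3:5  n4:7  n5:7  n6:7 — peak 8 ≤ 8.

yes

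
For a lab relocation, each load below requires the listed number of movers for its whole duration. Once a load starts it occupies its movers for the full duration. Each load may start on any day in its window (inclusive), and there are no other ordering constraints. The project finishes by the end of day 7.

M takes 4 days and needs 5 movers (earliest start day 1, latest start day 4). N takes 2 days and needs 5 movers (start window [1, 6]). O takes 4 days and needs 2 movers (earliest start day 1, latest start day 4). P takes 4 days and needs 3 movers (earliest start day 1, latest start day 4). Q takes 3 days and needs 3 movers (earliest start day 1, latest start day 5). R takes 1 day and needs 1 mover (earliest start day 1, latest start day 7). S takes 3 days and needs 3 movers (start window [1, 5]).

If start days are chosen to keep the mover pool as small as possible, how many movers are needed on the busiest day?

11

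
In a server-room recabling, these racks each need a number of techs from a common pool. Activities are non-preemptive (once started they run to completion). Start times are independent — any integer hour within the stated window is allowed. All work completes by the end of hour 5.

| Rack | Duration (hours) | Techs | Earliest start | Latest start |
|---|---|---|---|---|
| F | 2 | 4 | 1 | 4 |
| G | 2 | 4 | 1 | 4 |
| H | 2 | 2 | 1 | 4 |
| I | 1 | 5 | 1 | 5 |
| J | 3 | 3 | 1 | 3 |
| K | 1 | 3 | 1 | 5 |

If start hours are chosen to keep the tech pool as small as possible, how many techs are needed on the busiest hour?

8

Early-start (F@1, G@1, H@1, I@1, J@1, K@1) gives peak 21: h1:21  h2:13  h3:3  h4:0  h5:0.
Shift H→3, I→5, J→3, K→3.
Schedule F@1, G@1, H@3, I@5, J@3, K@3: h1:8  h2:8  h3:8  h4:5  h5:8 — peak 8.
Total tech-hours = 37 over 5 hours ⇒ peak ≥ ⌈37/5⌉ = 8, so 8 is optimal.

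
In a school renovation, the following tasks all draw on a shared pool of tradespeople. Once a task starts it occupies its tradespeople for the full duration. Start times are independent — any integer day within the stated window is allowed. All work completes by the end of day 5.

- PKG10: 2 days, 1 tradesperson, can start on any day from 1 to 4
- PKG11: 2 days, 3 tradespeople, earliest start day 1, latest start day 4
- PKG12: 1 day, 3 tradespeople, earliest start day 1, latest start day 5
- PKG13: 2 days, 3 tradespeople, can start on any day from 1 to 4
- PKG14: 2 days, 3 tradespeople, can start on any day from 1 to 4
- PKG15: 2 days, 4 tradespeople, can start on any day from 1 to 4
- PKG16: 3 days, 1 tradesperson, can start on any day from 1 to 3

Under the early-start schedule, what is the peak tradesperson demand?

18

Early-start schedule: PKG10@1, PKG11@1, PKG12@1, PKG13@1, PKG14@1, PKG15@1, PKG16@1.
Load per day: day 1: 18, day 2: 15, day 3: 1, day 4: 0, day 5: 0.
Peak is 18.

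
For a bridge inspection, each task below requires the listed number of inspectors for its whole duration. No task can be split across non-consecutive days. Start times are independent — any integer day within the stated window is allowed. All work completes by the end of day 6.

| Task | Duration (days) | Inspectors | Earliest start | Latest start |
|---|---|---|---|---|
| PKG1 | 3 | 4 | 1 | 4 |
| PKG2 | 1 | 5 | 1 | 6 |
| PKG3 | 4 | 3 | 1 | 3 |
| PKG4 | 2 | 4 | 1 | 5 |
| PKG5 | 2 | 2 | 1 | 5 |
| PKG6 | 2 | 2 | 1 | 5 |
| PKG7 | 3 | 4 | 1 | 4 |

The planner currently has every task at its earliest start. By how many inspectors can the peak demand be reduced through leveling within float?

13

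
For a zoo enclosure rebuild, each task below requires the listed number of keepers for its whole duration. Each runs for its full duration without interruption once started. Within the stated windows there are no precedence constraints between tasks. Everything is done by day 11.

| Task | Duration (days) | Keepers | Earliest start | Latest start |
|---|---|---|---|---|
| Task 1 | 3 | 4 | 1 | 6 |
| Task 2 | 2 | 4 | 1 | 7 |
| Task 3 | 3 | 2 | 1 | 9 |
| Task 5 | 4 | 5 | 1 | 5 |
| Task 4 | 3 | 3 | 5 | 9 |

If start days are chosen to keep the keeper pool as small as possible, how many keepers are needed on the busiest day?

Early-start (Task 1@1, Task 2@1, Task 3@1, Task 5@1, Task 4@5) gives peak 15: d1:15  d2:15  d3:11  d4:5  d5:3  d6:3  d7:3  d8:0  d9:0  d10:0  d11:0.
Shift Task 3→3, Task 5→4, Task 4→6.
Schedule Task 1@1, Task 2@1, Task 3@3, Task 5@4, Task 4@6: d1:8  d2:8  d3:6  d4:7  d5:7  d6:8  d7:8  d8:3  d9:0  d10:0  d11:0 — peak 8.

8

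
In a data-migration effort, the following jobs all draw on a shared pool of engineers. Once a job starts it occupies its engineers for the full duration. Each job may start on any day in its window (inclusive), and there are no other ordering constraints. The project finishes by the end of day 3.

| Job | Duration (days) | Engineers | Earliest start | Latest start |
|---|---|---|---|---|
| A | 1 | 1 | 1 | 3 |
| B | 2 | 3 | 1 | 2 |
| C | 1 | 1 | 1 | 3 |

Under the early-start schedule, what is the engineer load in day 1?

5

At early start, day 1 has: A, B, C.
Demand: 1 + 3 + 1 = 5.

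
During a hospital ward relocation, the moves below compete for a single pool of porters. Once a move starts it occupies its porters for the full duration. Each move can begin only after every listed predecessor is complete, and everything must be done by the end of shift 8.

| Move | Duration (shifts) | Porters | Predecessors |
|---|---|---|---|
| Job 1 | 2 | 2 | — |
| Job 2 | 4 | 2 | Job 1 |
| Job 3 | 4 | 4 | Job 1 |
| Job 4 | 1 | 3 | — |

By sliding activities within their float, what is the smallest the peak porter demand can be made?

6

Schedule Job 1@1, Job 2@3, Job 3@3, Job 4@1: s1:5  s2:2  s3:6  s4:6  s5:6  s6:6  s7:0  s8:0 — peak 6.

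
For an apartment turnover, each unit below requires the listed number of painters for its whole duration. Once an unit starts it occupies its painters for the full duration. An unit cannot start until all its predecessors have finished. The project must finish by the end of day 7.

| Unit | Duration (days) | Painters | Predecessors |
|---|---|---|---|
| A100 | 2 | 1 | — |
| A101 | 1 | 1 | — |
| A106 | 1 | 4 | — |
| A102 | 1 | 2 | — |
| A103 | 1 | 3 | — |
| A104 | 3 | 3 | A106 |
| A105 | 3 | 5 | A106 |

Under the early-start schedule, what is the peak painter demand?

11

Early-start schedule: A100@1, A101@1, A106@1, A102@1, A103@1, A104@2, A105@2.
Load per day: day 1: 11, day 2: 9, day 3: 8, day 4: 8, day 5: 0, day 6: 0, day 7: 0.
Peak is 11.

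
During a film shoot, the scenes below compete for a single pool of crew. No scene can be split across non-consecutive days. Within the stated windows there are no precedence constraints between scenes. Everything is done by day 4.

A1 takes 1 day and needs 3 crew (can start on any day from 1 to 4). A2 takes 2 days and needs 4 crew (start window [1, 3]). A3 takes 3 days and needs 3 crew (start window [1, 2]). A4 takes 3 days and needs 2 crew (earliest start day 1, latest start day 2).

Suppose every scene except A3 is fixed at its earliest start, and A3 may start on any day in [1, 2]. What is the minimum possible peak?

9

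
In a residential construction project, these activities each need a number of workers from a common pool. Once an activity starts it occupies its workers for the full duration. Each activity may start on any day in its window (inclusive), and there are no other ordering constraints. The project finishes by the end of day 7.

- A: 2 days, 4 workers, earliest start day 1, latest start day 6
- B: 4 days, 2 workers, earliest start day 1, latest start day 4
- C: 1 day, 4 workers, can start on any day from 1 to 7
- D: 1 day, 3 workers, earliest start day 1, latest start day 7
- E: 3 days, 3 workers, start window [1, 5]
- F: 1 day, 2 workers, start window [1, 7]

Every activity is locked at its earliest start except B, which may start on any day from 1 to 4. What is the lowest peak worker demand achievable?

B@1: d1:18  d2:9  d3:5  d4:2  d5:0  d6:0  d7:0 → peak 18
B@2: d1:16  d2:9  d3:5  d4:2  d5:2  d6:0  d7:0 → peak 16
B@3: d1:16  d2:7  d3:5  d4:2  d5:2  d6:2  d7:0 → peak 16
B@4: d1:16  d2:7  d3:3  d4:2  d5:2  d6:2  d7:2 → peak 16
Best is B@2, peak 16.

16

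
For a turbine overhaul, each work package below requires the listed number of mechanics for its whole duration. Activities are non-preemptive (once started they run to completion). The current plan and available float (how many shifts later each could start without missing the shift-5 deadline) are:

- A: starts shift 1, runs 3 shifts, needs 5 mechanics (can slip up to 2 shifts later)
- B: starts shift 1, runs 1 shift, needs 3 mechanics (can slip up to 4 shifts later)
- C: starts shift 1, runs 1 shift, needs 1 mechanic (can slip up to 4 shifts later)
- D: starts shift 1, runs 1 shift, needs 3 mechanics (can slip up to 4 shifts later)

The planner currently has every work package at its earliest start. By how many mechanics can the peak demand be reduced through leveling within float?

Early-start peak: s1:12  s2:5  s3:5  s4:0  s5:0 ⇒ 12.
Leveled (A@1, B@4, C@4, D@5): s1:5  s2:5  s3:5  s4:4  s5:3 ⇒ 5.
Reduction 12 − 5 = 7.

7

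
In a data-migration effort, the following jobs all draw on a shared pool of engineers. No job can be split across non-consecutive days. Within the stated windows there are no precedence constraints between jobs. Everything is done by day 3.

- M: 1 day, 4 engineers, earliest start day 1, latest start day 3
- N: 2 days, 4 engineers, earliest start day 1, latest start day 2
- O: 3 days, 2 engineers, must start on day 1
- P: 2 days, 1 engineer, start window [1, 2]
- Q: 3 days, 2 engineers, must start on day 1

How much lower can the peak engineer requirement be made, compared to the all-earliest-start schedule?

4

Early-start peak: d1:13  d2:9  d3:4 ⇒ 13.
Leveled (M@1, N@2, O@1, P@1, Q@1): d1:9  d2:9  d3:8 ⇒ 9.
Reduction 13 − 9 = 4.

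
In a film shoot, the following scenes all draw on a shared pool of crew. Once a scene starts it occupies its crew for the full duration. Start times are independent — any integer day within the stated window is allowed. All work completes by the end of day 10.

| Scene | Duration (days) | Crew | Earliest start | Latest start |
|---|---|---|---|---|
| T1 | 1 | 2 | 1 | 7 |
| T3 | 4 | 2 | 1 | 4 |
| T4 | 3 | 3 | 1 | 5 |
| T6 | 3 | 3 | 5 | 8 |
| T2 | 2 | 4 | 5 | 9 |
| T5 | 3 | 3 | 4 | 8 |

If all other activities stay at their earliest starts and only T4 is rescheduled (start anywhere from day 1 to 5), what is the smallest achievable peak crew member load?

10

T4@1: d1:7  d2:5  d3:5  d4:5  d5:10  d6:10  d7:3  d8:0  d9:0  d10:0 → peak 10
T4@2: d1:4  d2:5  d3:5  d4:8  d5:10  d6:10  d7:3  d8:0  d9:0  d10:0 → peak 10
T4@3: d1:4  d2:2  d3:5  d4:8  d5:13  d6:10  d7:3  d8:0  d9:0  d10:0 → peak 13
T4@4: d1:4  d2:2  d3:2  d4:8  d5:13  d6:13  d7:3  d8:0  d9:0  d10:0 → peak 13
T4@5: d1:4  d2:2  d3:2  d4:5  d5:13  d6:13  d7:6  d8:0  d9:0  d10:0 → peak 13
Best is T4@1, peak 10.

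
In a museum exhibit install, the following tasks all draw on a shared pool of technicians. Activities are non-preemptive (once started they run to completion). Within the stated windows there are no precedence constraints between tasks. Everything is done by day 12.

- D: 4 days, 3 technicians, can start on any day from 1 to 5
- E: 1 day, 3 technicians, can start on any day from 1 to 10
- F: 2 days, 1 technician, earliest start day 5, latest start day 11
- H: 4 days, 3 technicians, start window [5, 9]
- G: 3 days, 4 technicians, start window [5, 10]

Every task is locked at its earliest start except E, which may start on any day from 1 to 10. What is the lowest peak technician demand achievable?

8

E@1: d1:6  d2:3  d3:3  d4:3  d5:8  d6:8  d7:7  d8:3  d9:0  d10:0  d11:0  d12:0 → peak 8
E@2: d1:3  d2:6  d3:3  d4:3  d5:8  d6:8  d7:7  d8:3  d9:0  d10:0  d11:0  d12:0 → peak 8
E@3: d1:3  d2:3  d3:6  d4:3  d5:8  d6:8  d7:7  d8:3  d9:0  d10:0  d11:0  d12:0 → peak 8
E@4: d1:3  d2:3  d3:3  d4:6  d5:8  d6:8  d7:7  d8:3  d9:0  d10:0  d11:0  d12:0 → peak 8
E@5: d1:3  d2:3  d3:3  d4:3  d5:11  d6:8  d7:7  d8:3  d9:0  d10:0  d11:0  d12:0 → peak 11
E@6: d1:3  d2:3  d3:3  d4:3  d5:8  d6:11  d7:7  d8:3  d9:0  d10:0  d11:0  d12:0 → peak 11
E@7: d1:3  d2:3  d3:3  d4:3  d5:8  d6:8  d7:10  d8:3  d9:0  d10:0  d11:0  d12:0 → peak 10
E@8: d1:3  d2:3  d3:3  d4:3  d5:8  d6:8  d7:7  d8:6  d9:0  d10:0  d11:0  d12:0 → peak 8
E@9: d1:3  d2:3  d3:3  d4:3  d5:8  d6:8  d7:7  d8:3  d9:3  d10:0  d11:0  d12:0 → peak 8
E@10: d1:3  d2:3  d3:3  d4:3  d5:8  d6:8  d7:7  d8:3  d9:0  d10:3  d11:0  d12:0 → peak 8
Best is E@1, peak 8.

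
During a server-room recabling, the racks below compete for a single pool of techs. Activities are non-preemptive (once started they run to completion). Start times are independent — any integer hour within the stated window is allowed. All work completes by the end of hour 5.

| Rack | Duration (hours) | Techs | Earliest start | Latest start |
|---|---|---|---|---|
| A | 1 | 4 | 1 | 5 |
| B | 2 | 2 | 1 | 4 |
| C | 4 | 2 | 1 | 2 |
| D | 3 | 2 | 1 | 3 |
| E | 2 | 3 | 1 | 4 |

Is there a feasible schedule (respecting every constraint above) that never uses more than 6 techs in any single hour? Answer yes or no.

yes

Schedule A@1, B@2, C@2, D@1, E@4: h1:6  h2:6  h3:6  h4:5  h5:5 — peak 6 ≤ 6.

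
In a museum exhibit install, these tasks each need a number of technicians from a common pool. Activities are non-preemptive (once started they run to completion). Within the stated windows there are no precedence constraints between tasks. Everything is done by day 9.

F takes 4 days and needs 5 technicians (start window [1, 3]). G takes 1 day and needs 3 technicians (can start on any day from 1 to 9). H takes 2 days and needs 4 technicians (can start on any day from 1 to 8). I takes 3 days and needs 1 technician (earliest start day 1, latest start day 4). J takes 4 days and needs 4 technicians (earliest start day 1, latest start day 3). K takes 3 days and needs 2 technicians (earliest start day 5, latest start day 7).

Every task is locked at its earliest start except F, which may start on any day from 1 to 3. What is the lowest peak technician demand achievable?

12

F@1: d1:17  d2:14  d3:10  d4:9  d5:2  d6:2  d7:2  d8:0  d9:0 → peak 17
F@2: d1:12  d2:14  d3:10  d4:9  d5:7  d6:2  d7:2  d8:0  d9:0 → peak 14
F@3: d1:12  d2:9  d3:10  d4:9  d5:7  d6:7  d7:2  d8:0  d9:0 → peak 12
Best is F@3, peak 12.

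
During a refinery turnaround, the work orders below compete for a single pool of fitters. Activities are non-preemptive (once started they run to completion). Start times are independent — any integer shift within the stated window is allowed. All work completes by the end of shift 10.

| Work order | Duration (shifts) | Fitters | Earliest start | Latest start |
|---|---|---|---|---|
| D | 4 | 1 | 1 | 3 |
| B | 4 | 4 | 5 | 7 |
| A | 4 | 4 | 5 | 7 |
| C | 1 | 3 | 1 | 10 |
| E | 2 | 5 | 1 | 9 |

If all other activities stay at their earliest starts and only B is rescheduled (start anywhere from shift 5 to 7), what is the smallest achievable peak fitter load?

9

B@5: s1:9  s2:6  s3:1  s4:1  s5:8  s6:8  s7:8  s8:8  s9:0  s10:0 → peak 9
B@6: s1:9  s2:6  s3:1  s4:1  s5:4  s6:8  s7:8  s8:8  s9:4  s10:0 → peak 9
B@7: s1:9  s2:6  s3:1  s4:1  s5:4  s6:4  s7:8  s8:8  s9:4  s10:4 → peak 9
Best is B@5, peak 9.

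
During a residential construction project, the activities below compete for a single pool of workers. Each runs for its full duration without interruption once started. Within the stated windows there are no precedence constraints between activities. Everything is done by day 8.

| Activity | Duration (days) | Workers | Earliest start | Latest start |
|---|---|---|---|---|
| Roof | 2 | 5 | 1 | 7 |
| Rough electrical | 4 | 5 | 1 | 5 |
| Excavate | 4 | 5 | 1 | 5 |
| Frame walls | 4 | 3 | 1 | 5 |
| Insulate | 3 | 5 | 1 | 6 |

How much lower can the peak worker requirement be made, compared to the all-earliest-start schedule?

Early-start peak: d1:23  d2:23  d3:18  d4:13  d5:0  d6:0  d7:0  d8:0 ⇒ 23.
Leveled (Roof@1, Rough electrical@1, Excavate@3, Frame walls@1, Insulate@5): d1:13  d2:13  d3:13  d4:13  d5:10  d6:10  d7:5  d8:0 ⇒ 13.
Reduction 23 − 13 = 10.

10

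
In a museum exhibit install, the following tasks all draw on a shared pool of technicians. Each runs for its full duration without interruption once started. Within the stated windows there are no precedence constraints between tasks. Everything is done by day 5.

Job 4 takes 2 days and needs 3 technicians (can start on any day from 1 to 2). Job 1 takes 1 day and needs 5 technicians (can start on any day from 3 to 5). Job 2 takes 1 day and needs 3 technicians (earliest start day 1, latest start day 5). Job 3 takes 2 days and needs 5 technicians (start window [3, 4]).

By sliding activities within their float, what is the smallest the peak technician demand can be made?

Early-start (Job 4@1, Job 1@3, Job 2@1, Job 3@3) gives peak 10: d1:6  d2:3  d3:10  d4:5  d5:0.
Shift Job 3→4.
Schedule Job 4@1, Job 1@3, Job 2@1, Job 3@4: d1:6  d2:3  d3:5  d4:5  d5:5 — peak 6.

6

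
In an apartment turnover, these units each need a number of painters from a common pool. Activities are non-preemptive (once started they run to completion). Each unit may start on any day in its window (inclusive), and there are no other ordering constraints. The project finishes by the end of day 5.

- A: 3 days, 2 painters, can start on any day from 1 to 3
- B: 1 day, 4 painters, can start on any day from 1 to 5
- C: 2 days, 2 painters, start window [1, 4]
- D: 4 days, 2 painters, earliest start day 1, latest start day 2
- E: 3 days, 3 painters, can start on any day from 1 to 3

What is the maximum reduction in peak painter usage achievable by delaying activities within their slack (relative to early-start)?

Early-start peak: d1:13  d2:9  d3:7  d4:2  d5:0 ⇒ 13.
Leveled (A@1, B@1, C@4, D@2, E@2): d1:6  d2:7  d3:7  d4:7  d5:4 ⇒ 7.
Reduction 13 − 7 = 6.

6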